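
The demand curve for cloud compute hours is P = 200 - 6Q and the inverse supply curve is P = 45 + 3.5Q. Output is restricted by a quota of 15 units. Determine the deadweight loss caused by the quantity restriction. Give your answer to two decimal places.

Unrestricted equilibrium: Q* = (200 - 45)/(6 + 3.5) = 16.3158.
At Q = 15 the demand price is 200 - 6(15) = 110 and the supply price is 45 + 3.5(15) = 97.5.
DWL = (1/2)(gap between curves at 15) x (Q* - 15) = (1/2)(12.5)(1.3158) = 8.2237.

8.22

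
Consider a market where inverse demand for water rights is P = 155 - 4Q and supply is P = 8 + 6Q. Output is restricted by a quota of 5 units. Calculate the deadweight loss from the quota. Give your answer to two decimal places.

Without the quota, 155 - 4Q = 8 + 6Q gives Q* = 14.7.
At Q = 5 the demand price is 155 - 4(5) = 135 and the supply price is 8 + 6(5) = 38.
DWL = (1/2)(gap between curves at 5) x (Q* - 5) = (1/2)(97)(9.7) = 470.45.

470.45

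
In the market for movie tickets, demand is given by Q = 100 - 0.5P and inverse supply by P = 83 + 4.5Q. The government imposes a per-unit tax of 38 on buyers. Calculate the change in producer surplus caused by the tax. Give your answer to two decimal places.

-396.64

Rewriting demand in inverse form: P = 200 - 2Q.
Without the tax, 200 - 2Q = 83 + 4.5Q so Q* = 18 and P* = 164.
With the tax, buyers' net willingness to pay falls by 38: (200 - 38) - 2Q = 83 + 4.5Q, so Q_t = 12.1538. Buyers pay P_b = 175.6923; sellers receive P_s = P_b - 38 = 137.6923.
PS falls from (1/2)(18)(81) = 729 to (1/2)(12.1538)(54.6923) = 332.3609, a change of -396.6391.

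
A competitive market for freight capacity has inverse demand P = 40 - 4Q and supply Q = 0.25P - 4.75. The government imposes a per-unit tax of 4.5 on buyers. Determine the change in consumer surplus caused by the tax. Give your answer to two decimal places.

-5.27

Rewriting supply in inverse form: P = 19 + 4Q.
Without the tax, 40 - 4Q = 19 + 4Q so Q* = 2.625 and P* = 29.5.
A tax on buyers shifts demand down by 4.5: (40 - 4.5) - 4Q = 19 + 4Q, so Q_t = 2.0625. Buyers pay P_b = 31.75; sellers receive P_s = P_b - 4.5 = 27.25.
CS falls from (1/2)(2.625)(10.5) = 13.7812 to (1/2)(2.0625)(8.25) = 8.5078, a change of -5.2734.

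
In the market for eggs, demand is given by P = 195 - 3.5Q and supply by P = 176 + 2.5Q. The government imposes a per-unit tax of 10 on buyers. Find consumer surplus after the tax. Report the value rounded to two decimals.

3.94

Pre-tax equilibrium: 195 - 3.5Q = 176 + 2.5Q gives Q* = 3.1667, P* = 183.9167.
With the tax, buyers' net willingness to pay falls by 10: (195 - 10) - 3.5Q = 176 + 2.5Q, so Q_t = 1.5. Buyers pay P_b = 189.75; sellers receive P_s = P_b - 10 = 179.75.
Consumer surplus is the triangle under demand above P_b: (1/2)(1.5)(195 - 189.75) = 3.9375.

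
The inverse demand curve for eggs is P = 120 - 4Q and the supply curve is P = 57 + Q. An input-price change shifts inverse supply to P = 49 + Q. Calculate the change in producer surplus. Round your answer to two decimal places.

21.44

Initial equilibrium: Q_0 = 12.6, P_0 = 69.6; CS_0 = (1/2)(12.6)(50.4) = 317.52, PS_0 = (1/2)(12.6)(12.6) = 79.38.
New equilibrium: 120 - 4Q = 49 + Q gives Q_1 = 14.2, P_1 = 63.2; CS_1 = 403.28, PS_1 = 100.82.
Change in producer surplus = 100.82 - 79.38 = 21.44.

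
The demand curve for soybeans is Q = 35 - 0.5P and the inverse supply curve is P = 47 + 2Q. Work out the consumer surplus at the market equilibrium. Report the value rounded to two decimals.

33.06

Rewriting demand in inverse form: P = 70 - 2Q.
Equilibrium: 70 - 2Q = 47 + 2Q, so Q* = 5.75 and P* = 58.5.
Consumer surplus is the triangle under demand above P*: (1/2)(5.75)(70 - 58.5) = (1/2)(5.75)(11.5) = 33.0625.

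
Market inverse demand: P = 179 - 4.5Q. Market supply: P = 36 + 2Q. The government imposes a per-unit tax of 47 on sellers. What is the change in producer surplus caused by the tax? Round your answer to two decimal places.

Pre-tax equilibrium: 179 - 4.5Q = 36 + 2Q gives Q* = 22, P* = 80.
A tax on sellers shifts supply up by 47: 179 - 4.5Q = 36 + 2Q + 47, so Q_t = 14.7692. Buyers pay P_b = 112.5385; sellers receive P_s = P_b - 47 = 65.5385.
PS falls from (1/2)(22)(44) = 484 to (1/2)(14.7692)(29.5385) = 218.1302, a change of -265.8698.

-265.87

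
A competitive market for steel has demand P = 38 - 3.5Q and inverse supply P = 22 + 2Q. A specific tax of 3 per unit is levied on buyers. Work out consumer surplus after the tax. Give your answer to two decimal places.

Pre-tax equilibrium: 38 - 3.5Q = 22 + 2Q gives Q* = 2.9091, P* = 27.8182.
A tax on buyers shifts demand down by 3: (38 - 3) - 3.5Q = 22 + 2Q, so Q_t = 2.3636. Buyers pay P_b = 29.7273; sellers receive P_s = P_b - 3 = 26.7273.
Consumer surplus is the triangle under demand above P_b: (1/2)(2.3636)(38 - 29.7273) = 9.7769.

9.78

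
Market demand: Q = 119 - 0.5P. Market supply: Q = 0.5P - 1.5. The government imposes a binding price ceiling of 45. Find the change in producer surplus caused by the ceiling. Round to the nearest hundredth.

-3010.56

Rewriting demand in inverse form: P = 238 - 2Q.
Rewriting supply in inverse form: P = 3 + 2Q.
Without the control, 238 - 2Q = 3 + 2Q so Q* = 58.75 and P* = 120.5.
At P = 45, sellers supply (45 - 3)/2 = 21 while buyers want more, so the quantity traded is 21 at price 45.
PS goes from (1/2)(58.75)(117.5) = 3451.5625 to 441 (computed as (45 - 3)(21) - (1/2)(2)(21)^2), a change of -3010.5625.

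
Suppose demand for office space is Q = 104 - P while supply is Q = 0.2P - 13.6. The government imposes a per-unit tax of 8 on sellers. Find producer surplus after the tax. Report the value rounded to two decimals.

Rewriting demand in inverse form: P = 104 - Q.
Rewriting supply in inverse form: P = 68 + 5Q.
Pre-tax equilibrium: 104 - Q = 68 + 5Q gives Q* = 6, P* = 98.
A tax on sellers shifts supply up by 8: 104 - Q = 68 + 5Q + 8, so Q_t = 4.6667. Buyers pay P_b = 99.3333; sellers receive P_s = P_b - 8 = 91.3333.
PS = (1/2)(Q_t)(P_s - 68) = (1/2)(4.6667)(23.3333) = 54.4444.

54.44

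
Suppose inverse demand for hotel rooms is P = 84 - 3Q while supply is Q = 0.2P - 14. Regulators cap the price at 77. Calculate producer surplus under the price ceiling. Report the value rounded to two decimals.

4.90

Rewriting supply in inverse form: P = 70 + 5Q.
Without the control, 84 - 3Q = 70 + 5Q so Q* = 1.75 and P* = 78.75.
At the ceiling price 77, quantity supplied is (77 - 70)/5 = 1.4; supply is the short side, so Q = 1.4 trades at P = 77.
PS is the triangle above supply below 77: (1/2)(1.4)(77 - 70) = 4.9.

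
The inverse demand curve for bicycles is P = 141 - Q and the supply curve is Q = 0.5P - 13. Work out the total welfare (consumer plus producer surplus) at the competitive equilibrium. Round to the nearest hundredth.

Rewriting supply in inverse form: P = 26 + 2Q.
Equilibrium: 141 - Q = 26 + 2Q, so Q* = 38.3333 and P* = 102.6667.
CS = (1/2)(38.3333)(38.3333) = 734.7222 and PS = (1/2)(38.3333)(76.6667) = 1469.4444, so total surplus = 2204.1667.

2204.17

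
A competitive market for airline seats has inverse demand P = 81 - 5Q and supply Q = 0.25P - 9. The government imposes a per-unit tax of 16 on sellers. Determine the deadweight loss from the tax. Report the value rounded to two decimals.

14.22

Rewriting supply in inverse form: P = 36 + 4Q.
Pre-tax equilibrium: 81 - 5Q = 36 + 4Q gives Q* = 5, P* = 56.
With the tax, sellers need 16 more per unit: 81 - 5Q = 36 + 4Q + 16, so Q_t = 3.2222. Buyers pay P_b = 64.8889; sellers receive P_s = P_b - 16 = 48.8889.
Deadweight loss is the triangle between the curves from Q_t to Q*: (1/2)(5 - 3.2222)(16) = 14.2222.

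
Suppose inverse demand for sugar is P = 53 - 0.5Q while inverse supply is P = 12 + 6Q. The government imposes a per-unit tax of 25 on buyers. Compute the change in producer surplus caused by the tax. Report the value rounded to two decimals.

Pre-tax equilibrium: 53 - 0.5Q = 12 + 6Q gives Q* = 6.3077, P* = 49.8462.
With the tax, buyers' net willingness to pay falls by 25: (53 - 25) - 0.5Q = 12 + 6Q, so Q_t = 2.4615. Buyers pay P_b = 51.7692; sellers receive P_s = P_b - 25 = 26.7692.
Producers lose the trapezoid between P_s and P* out to Q_t plus the triangle from Q_t to Q*: change in PS = 18.1775 - 119.3609 = -101.1834.

-101.18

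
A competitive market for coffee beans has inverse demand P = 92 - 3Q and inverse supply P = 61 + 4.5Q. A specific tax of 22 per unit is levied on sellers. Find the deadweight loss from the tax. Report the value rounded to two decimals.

32.27

Pre-tax equilibrium: 92 - 3Q = 61 + 4.5Q gives Q* = 4.1333, P* = 79.6.
A tax on sellers shifts supply up by 22: 92 - 3Q = 61 + 4.5Q + 22, so Q_t = 1.2. Buyers pay P_b = 88.4; sellers receive P_s = P_b - 22 = 66.4.
Deadweight loss is the triangle between the curves from Q_t to Q*: (1/2)(4.1333 - 1.2)(22) = 32.2667.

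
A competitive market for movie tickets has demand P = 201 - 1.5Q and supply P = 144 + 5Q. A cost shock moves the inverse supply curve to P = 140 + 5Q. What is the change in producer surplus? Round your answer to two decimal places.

Initial equilibrium: Q_0 = 8.7692, P_0 = 187.8462; CS_0 = (1/2)(8.7692)(13.1538) = 57.6746, PS_0 = (1/2)(8.7692)(43.8462) = 192.2485.
New equilibrium: 201 - 1.5Q = 140 + 5Q gives Q_1 = 9.3846, P_1 = 186.9231; CS_1 = 66.0533, PS_1 = 220.1775.
Change in producer surplus = 220.1775 - 192.2485 = 27.929.

27.93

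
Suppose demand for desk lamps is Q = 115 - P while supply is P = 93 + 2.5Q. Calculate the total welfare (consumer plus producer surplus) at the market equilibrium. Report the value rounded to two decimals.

69.14

Rewriting demand in inverse form: P = 115 - Q.
Equilibrium: 115 - Q = 93 + 2.5Q, so Q* = 6.2857 and P* = 108.7143.
Total surplus is the full triangle between the curves from 0 to Q*: (1/2)(6.2857)(115 - 93) = 69.1429.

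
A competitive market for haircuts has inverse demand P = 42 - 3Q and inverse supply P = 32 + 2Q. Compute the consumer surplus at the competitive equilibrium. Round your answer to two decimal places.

6.00

Equilibrium: 42 - 3Q = 32 + 2Q, so Q* = 2 and P* = 36.
Consumer surplus is the triangle under demand above P*: (1/2)(2)(42 - 36) = (1/2)(2)(6) = 6.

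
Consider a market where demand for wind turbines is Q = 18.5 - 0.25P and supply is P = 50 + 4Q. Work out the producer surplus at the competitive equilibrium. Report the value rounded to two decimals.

18.00

Rewriting demand in inverse form: P = 74 - 4Q.
Set 74 - 4Q = 50 + 4Q, which gives 24 = 8Q, so Q* = 3 and P* = 74 - 4(3) = 62.
Producer surplus is the triangle above supply below P*: (1/2)(3)(62 - 50) = (1/2)(3)(12) = 18.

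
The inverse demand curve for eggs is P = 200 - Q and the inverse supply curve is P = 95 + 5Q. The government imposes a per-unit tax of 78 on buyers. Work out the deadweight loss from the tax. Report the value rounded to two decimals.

507.00

Without the tax, 200 - Q = 95 + 5Q so Q* = 17.5 and P* = 182.5.
With the tax, buyers' net willingness to pay falls by 78: (200 - 78) - Q = 95 + 5Q, so Q_t = 4.5. Buyers pay P_b = 195.5; sellers receive P_s = P_b - 78 = 117.5.
The welfare triangle lost has base Q* - Q_t = 13 and height t = 78, so DWL = (1/2)(13)(78) = 507.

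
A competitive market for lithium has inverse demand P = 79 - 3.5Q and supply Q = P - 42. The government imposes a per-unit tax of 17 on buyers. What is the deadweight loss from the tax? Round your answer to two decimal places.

32.11

Rewriting supply in inverse form: P = 42 + Q.
Pre-tax equilibrium: 79 - 3.5Q = 42 + Q gives Q* = 8.2222, P* = 50.2222.
With the tax, buyers' net willingness to pay falls by 17: (79 - 17) - 3.5Q = 42 + Q, so Q_t = 4.4444. Buyers pay P_b = 63.4444; sellers receive P_s = P_b - 17 = 46.4444.
The welfare triangle lost has base Q* - Q_t = 3.7778 and height t = 17, so DWL = (1/2)(3.7778)(17) = 32.1111.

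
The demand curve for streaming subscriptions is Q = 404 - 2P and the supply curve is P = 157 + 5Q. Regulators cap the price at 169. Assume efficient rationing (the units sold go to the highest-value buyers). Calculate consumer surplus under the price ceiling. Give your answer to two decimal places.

77.76

Rewriting demand in inverse form: P = 202 - 0.5Q.
Free-market equilibrium: 202 - 0.5Q = 157 + 5Q gives Q* = 8.1818, P* = 197.9091.
At the ceiling price 169, quantity supplied is (169 - 157)/5 = 2.4; supply is the short side, so Q = 2.4 trades at P = 169.
The demand price at Q = 2.4 is 200.8. CS is the trapezoid between demand and 169 over [0, 2.4]: (1/2)[(202 - 169) + (200.8 - 169)](2.4) = 77.76.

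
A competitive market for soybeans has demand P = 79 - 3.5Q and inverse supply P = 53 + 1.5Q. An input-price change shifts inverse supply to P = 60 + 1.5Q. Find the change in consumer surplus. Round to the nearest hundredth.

-22.05

Initial equilibrium: Q_0 = 5.2, P_0 = 60.8; CS_0 = (1/2)(5.2)(18.2) = 47.32, PS_0 = (1/2)(5.2)(7.8) = 20.28.
New equilibrium: 79 - 3.5Q = 60 + 1.5Q gives Q_1 = 3.8, P_1 = 65.7; CS_1 = 25.27, PS_1 = 10.83.
Change in consumer surplus = 25.27 - 47.32 = -22.05.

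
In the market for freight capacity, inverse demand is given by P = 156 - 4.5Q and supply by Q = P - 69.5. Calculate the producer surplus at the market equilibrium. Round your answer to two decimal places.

Rewriting supply in inverse form: P = 69.5 + Q.
Setting demand equal to supply, 86.5 = 5.5Q, so Q* = 15.7273 and P* = 85.2273.
PS is the area between P* and the supply curve from 0 to Q*: (1/2)(15.7273)(15.7273) = 123.6736.

123.67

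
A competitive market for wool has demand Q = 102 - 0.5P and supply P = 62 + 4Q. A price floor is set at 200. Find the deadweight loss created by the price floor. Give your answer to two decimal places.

1408.33

Rewriting demand in inverse form: P = 204 - 2Q.
Free-market equilibrium: 204 - 2Q = 62 + 4Q gives Q* = 23.6667, P* = 156.6667.
At P = 200, buyers demand (204 - 200)/2 = 2 while sellers would supply more, so the quantity traded is 2 at price 200.
The lost-trades triangle has base Q* - 2 = 21.6667 and height equal to the gap between the curves at Q = 2, which is 200 - 70 = 130. DWL = (1/2)(21.6667)(130) = 1408.3333.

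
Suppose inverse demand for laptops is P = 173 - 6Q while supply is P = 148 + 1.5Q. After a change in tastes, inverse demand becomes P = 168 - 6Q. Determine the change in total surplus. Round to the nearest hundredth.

Initial equilibrium: Q_0 = 3.3333, P_0 = 153; CS_0 = (1/2)(3.3333)(20) = 33.3333, PS_0 = (1/2)(3.3333)(5) = 8.3333.
New equilibrium: 168 - 6Q = 148 + 1.5Q gives Q_1 = 2.6667, P_1 = 152; CS_1 = 21.3333, PS_1 = 5.3333.
Change in total surplus = (21.3333 + 5.3333) - (33.3333 + 8.3333) = -15.

-15.00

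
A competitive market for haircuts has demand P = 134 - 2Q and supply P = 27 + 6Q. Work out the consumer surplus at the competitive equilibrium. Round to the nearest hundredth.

178.89

Equilibrium: 134 - 2Q = 27 + 6Q, so Q* = 13.375 and P* = 107.25.
Consumer surplus is the triangle under demand above P*: (1/2)(13.375)(134 - 107.25) = (1/2)(13.375)(26.75) = 178.8906.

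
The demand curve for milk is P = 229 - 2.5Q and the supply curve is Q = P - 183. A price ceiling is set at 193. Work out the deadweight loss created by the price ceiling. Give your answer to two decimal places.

Rewriting supply in inverse form: P = 183 + Q.
Free-market equilibrium: 229 - 2.5Q = 183 + Q gives Q* = 13.1429, P* = 196.1429.
At P = 193, sellers supply (193 - 183)/1 = 10 while buyers want more, so the quantity traded is 10 at price 193.
The lost-trades triangle has base Q* - 10 = 3.1429 and height equal to the gap between the curves at Q = 10, which is 204 - 193 = 11. DWL = (1/2)(3.1429)(11) = 17.2857.

17.29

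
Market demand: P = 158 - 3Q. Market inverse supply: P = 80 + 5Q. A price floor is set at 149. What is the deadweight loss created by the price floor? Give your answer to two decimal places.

182.25

Free-market equilibrium: 158 - 3Q = 80 + 5Q gives Q* = 9.75, P* = 128.75.
At the floor price 149, quantity demanded is (158 - 149)/3 = 3; demand is the short side, so Q = 3 trades at P = 149.
At Q = 3 the demand price is 149 and the supply price is 95. Deadweight loss is the triangle between the curves from 3 to 9.75: (1/2)(149 - 95)(9.75 - 3) = 182.25.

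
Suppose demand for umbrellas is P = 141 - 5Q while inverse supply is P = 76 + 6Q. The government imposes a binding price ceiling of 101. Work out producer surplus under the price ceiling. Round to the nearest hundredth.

Without the control, 141 - 5Q = 76 + 6Q so Q* = 5.9091 and P* = 111.4545.
At the ceiling price 101, quantity supplied is (101 - 76)/6 = 4.1667; supply is the short side, so Q = 4.1667 trades at P = 101.
PS is the triangle above supply below 101: (1/2)(4.1667)(101 - 76) = 52.0833.

52.08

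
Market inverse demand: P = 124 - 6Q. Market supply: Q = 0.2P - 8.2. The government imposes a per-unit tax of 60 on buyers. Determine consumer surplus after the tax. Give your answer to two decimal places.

Rewriting supply in inverse form: P = 41 + 5Q.
Pre-tax equilibrium: 124 - 6Q = 41 + 5Q gives Q* = 7.5455, P* = 78.7273.
A tax on buyers shifts demand down by 60: (124 - 60) - 6Q = 41 + 5Q, so Q_t = 2.0909. Buyers pay P_b = 111.4545; sellers receive P_s = P_b - 60 = 51.4545.
Consumer surplus is the triangle under demand above P_b: (1/2)(2.0909)(124 - 111.4545) = 13.1157.

13.12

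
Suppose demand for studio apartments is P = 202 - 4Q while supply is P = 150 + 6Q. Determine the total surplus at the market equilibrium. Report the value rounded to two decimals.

Setting demand equal to supply, 52 = 10Q, so Q* = 5.2 and P* = 181.2.
Total surplus is the full triangle between the curves from 0 to Q*: (1/2)(5.2)(202 - 150) = 135.2.

135.20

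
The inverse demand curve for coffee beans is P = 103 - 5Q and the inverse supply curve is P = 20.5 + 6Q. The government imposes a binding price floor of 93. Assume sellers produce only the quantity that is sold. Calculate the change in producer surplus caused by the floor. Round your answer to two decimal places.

Without the control, 103 - 5Q = 20.5 + 6Q so Q* = 7.5 and P* = 65.5.
At P = 93, buyers demand (103 - 93)/5 = 2 while sellers would supply more, so the quantity traded is 2 at price 93.
PS goes from (1/2)(7.5)(45) = 168.75 to 133 (computed as (93 - 20.5)(2) - (1/2)(6)(2)^2), a change of -35.75.

-35.75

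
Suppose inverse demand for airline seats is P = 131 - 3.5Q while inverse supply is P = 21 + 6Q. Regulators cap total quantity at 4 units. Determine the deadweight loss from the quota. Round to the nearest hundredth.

272.84

Unrestricted equilibrium: Q* = (131 - 21)/(3.5 + 6) = 11.5789.
At Q = 4 the demand price is 131 - 3.5(4) = 117 and the supply price is 21 + 6(4) = 45.
DWL = (1/2)(gap between curves at 4) x (Q* - 4) = (1/2)(72)(7.5789) = 272.8421.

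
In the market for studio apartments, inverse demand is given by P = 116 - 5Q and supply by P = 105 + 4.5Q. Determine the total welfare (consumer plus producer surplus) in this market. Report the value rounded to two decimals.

6.37

Equilibrium: 116 - 5Q = 105 + 4.5Q, so Q* = 1.1579 and P* = 110.2105.
Total surplus is the full triangle between the curves from 0 to Q*: (1/2)(1.1579)(116 - 105) = 6.3684.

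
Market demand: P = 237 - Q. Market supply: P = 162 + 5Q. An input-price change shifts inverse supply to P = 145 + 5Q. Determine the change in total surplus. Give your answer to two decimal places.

236.58

Initial equilibrium: Q_0 = 12.5, P_0 = 224.5; CS_0 = (1/2)(12.5)(12.5) = 78.125, PS_0 = (1/2)(12.5)(62.5) = 390.625.
New equilibrium: 237 - Q = 145 + 5Q gives Q_1 = 15.3333, P_1 = 221.6667; CS_1 = 117.5556, PS_1 = 587.7778.
Change in total surplus = (117.5556 + 587.7778) - (78.125 + 390.625) = 236.5833.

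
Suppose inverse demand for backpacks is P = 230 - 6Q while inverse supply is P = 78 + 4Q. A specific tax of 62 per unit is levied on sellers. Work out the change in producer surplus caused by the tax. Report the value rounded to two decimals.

-300.08

Pre-tax equilibrium: 230 - 6Q = 78 + 4Q gives Q* = 15.2, P* = 138.8.
A tax on sellers shifts supply up by 62: 230 - 6Q = 78 + 4Q + 62, so Q_t = 9. Buyers pay P_b = 176; sellers receive P_s = P_b - 62 = 114.
PS falls from (1/2)(15.2)(60.8) = 462.08 to (1/2)(9)(36) = 162, a change of -300.08.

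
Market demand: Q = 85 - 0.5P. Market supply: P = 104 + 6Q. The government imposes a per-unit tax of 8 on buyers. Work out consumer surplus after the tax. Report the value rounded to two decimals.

52.56

Rewriting demand in inverse form: P = 170 - 2Q.
Pre-tax equilibrium: 170 - 2Q = 104 + 6Q gives Q* = 8.25, P* = 153.5.
A tax on buyers shifts demand down by 8: (170 - 8) - 2Q = 104 + 6Q, so Q_t = 7.25. Buyers pay P_b = 155.5; sellers receive P_s = P_b - 8 = 147.5.
CS = (1/2)(Q_t)(170 - P_b) = (1/2)(7.25)(14.5) = 52.5625.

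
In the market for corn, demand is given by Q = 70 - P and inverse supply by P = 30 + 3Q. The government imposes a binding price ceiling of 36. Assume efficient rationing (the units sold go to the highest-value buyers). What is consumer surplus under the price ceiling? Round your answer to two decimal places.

Rewriting demand in inverse form: P = 70 - Q.
Free-market equilibrium: 70 - Q = 30 + 3Q gives Q* = 10, P* = 60.
At the ceiling price 36, quantity supplied is (36 - 30)/3 = 2; supply is the short side, so Q = 2 trades at P = 36.
The demand price at Q = 2 is 68. CS is the trapezoid between demand and 36 over [0, 2]: (1/2)[(70 - 36) + (68 - 36)](2) = 66.

66.00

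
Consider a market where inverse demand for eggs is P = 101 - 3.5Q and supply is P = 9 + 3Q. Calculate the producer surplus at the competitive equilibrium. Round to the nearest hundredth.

Equilibrium: 101 - 3.5Q = 9 + 3Q, so Q* = 14.1538 and P* = 51.4615.
Producer surplus is the triangle above supply below P*: (1/2)(14.1538)(51.4615 - 9) = (1/2)(14.1538)(42.4615) = 300.497.

300.50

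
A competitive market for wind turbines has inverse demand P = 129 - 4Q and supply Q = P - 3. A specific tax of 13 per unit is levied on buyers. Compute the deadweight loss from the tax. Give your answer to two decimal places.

16.90

Rewriting supply in inverse form: P = 3 + Q.
Pre-tax equilibrium: 129 - 4Q = 3 + Q gives Q* = 25.2, P* = 28.2.
With the tax, buyers' net willingness to pay falls by 13: (129 - 13) - 4Q = 3 + Q, so Q_t = 22.6. Buyers pay P_b = 38.6; sellers receive P_s = P_b - 13 = 25.6.
Deadweight loss is the triangle between the curves from Q_t to Q*: (1/2)(25.2 - 22.6)(13) = 16.9.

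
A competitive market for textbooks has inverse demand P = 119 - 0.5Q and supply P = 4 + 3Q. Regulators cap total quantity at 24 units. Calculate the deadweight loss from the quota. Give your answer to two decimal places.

Without the quota, 119 - 0.5Q = 4 + 3Q gives Q* = 32.8571.
At Q = 24 the demand price is 119 - 0.5(24) = 107 and the supply price is 4 + 3(24) = 76.
Deadweight loss is the triangle between the curves from 24 to 32.8571: (1/2)(107 - 76)(32.8571 - 24) = 137.2857.

137.29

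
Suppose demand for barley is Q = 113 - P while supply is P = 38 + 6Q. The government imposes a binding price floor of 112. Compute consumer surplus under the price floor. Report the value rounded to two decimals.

Rewriting demand in inverse form: P = 113 - Q.
Without the control, 113 - Q = 38 + 6Q so Q* = 10.7143 and P* = 102.2857.
At P = 112, buyers demand (113 - 112)/1 = 1 while sellers would supply more, so the quantity traded is 1 at price 112.
CS is the triangle under demand above 112: (1/2)(1)(113 - 112) = 0.5.

0.50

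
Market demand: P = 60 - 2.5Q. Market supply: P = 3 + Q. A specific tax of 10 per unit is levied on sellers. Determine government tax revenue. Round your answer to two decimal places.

Without the tax, 60 - 2.5Q = 3 + Q so Q* = 16.2857 and P* = 19.2857.
A tax on sellers shifts supply up by 10: 60 - 2.5Q = 3 + Q + 10, so Q_t = 13.4286. Buyers pay P_b = 26.4286; sellers receive P_s = P_b - 10 = 16.4286.
Tax revenue = t x Q_t = 10 x 13.4286 = 134.2857.

134.29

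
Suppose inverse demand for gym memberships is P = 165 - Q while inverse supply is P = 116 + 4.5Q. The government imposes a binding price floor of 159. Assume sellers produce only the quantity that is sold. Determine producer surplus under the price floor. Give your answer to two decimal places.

Without the control, 165 - Q = 116 + 4.5Q so Q* = 8.9091 and P* = 156.0909.
At the floor price 159, quantity demanded is (165 - 159)/1 = 6; demand is the short side, so Q = 6 trades at P = 159.
The supply price at Q = 6 is 143. PS is the trapezoid between 159 and supply over [0, 6]: (1/2)[(159 - 116) + (159 - 143)](6) = 177.

177.00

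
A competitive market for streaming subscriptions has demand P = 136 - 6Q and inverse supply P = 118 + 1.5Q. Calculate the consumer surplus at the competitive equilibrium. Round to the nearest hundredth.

17.28

Setting demand equal to supply, 18 = 7.5Q, so Q* = 2.4 and P* = 121.6.
Consumer surplus is the triangle under demand above P*: (1/2)(2.4)(136 - 121.6) = (1/2)(2.4)(14.4) = 17.28.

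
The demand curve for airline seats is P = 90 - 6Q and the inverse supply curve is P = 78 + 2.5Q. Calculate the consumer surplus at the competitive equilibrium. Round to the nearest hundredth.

Setting demand equal to supply, 12 = 8.5Q, so Q* = 1.4118 and P* = 81.5294.
Consumer surplus is the triangle under demand above P*: (1/2)(1.4118)(90 - 81.5294) = (1/2)(1.4118)(8.4706) = 5.9792.

5.98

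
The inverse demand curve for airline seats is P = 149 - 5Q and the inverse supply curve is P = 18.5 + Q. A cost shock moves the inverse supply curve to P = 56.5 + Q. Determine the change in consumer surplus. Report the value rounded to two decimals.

Initial equilibrium: Q_0 = 21.75, P_0 = 40.25; CS_0 = (1/2)(21.75)(108.75) = 1182.6562, PS_0 = (1/2)(21.75)(21.75) = 236.5312.
New equilibrium: 149 - 5Q = 56.5 + Q gives Q_1 = 15.4167, P_1 = 71.9167; CS_1 = 594.184, PS_1 = 118.8368.
Change in consumer surplus = 594.184 - 1182.6562 = -588.4722.

-588.47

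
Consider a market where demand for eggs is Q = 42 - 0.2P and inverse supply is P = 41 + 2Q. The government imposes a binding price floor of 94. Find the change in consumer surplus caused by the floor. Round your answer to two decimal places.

Rewriting demand in inverse form: P = 210 - 5Q.
Free-market equilibrium: 210 - 5Q = 41 + 2Q gives Q* = 24.1429, P* = 89.2857.
At P = 94, buyers demand (210 - 94)/5 = 23.2 while sellers would supply more, so the quantity traded is 23.2 at price 94.
CS goes from (1/2)(24.1429)(120.7143) = 1457.1939 to 1345.6 (computed as (210 - 94)(23.2) - (1/2)(5)(23.2)^2), a change of -111.5939.

-111.59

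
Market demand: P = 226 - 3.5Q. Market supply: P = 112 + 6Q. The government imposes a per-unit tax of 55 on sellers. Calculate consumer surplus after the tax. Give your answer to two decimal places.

67.50

Without the tax, 226 - 3.5Q = 112 + 6Q so Q* = 12 and P* = 184.
With the tax, sellers need 55 more per unit: 226 - 3.5Q = 112 + 6Q + 55, so Q_t = 6.2105. Buyers pay P_b = 204.2632; sellers receive P_s = P_b - 55 = 149.2632.
CS = (1/2)(Q_t)(226 - P_b) = (1/2)(6.2105)(21.7368) = 67.4986.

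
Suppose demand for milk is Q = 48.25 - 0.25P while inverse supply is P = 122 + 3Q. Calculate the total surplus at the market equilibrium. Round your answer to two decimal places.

Rewriting demand in inverse form: P = 193 - 4Q.
Equilibrium: 193 - 4Q = 122 + 3Q, so Q* = 10.1429 and P* = 152.4286.
CS = (1/2)(10.1429)(40.5714) = 205.7551 and PS = (1/2)(10.1429)(30.4286) = 154.3163, so total surplus = 360.0714.

360.07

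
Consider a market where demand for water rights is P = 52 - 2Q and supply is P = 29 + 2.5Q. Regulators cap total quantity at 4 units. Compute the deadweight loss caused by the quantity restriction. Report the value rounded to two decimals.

Without the quota, 52 - 2Q = 29 + 2.5Q gives Q* = 5.1111.
At Q = 4 the demand price is 52 - 2(4) = 44 and the supply price is 29 + 2.5(4) = 39.
DWL = (1/2)(gap between curves at 4) x (Q* - 4) = (1/2)(5)(1.1111) = 2.7778.

2.78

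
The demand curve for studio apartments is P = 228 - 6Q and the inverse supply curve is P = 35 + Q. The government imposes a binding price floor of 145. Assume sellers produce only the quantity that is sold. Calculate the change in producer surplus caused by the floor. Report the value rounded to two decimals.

1045.89

Free-market equilibrium: 228 - 6Q = 35 + Q gives Q* = 27.5714, P* = 62.5714.
At P = 145, buyers demand (228 - 145)/6 = 13.8333 while sellers would supply more, so the quantity traded is 13.8333 at price 145.
PS goes from (1/2)(27.5714)(27.5714) = 380.0918 to 1425.9861 (computed as (145 - 35)(13.8333) - (1/2)(1)(13.8333)^2), a change of 1045.8943.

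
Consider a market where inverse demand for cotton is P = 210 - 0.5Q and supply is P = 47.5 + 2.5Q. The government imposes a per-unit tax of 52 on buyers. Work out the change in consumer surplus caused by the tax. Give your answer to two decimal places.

Without the tax, 210 - 0.5Q = 47.5 + 2.5Q so Q* = 54.1667 and P* = 182.9167.
With the tax, buyers' net willingness to pay falls by 52: (210 - 52) - 0.5Q = 47.5 + 2.5Q, so Q_t = 36.8333. Buyers pay P_b = 191.5833; sellers receive P_s = P_b - 52 = 139.5833.
CS falls from (1/2)(54.1667)(27.0833) = 733.5069 to (1/2)(36.8333)(18.4167) = 339.1736, a change of -394.3333.

-394.33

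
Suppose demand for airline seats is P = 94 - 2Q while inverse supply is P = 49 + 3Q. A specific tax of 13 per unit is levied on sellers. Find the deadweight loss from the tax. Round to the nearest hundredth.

Without the tax, 94 - 2Q = 49 + 3Q so Q* = 9 and P* = 76.
With the tax, sellers need 13 more per unit: 94 - 2Q = 49 + 3Q + 13, so Q_t = 6.4. Buyers pay P_b = 81.2; sellers receive P_s = P_b - 13 = 68.2.
Deadweight loss is the triangle between the curves from Q_t to Q*: (1/2)(9 - 6.4)(13) = 16.9.

16.90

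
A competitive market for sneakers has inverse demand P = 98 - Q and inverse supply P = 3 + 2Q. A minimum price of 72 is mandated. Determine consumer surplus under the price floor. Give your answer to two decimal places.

Without the control, 98 - Q = 3 + 2Q so Q* = 31.6667 and P* = 66.3333.
At P = 72, buyers demand (98 - 72)/1 = 26 while sellers would supply more, so the quantity traded is 26 at price 72.
CS is the triangle under demand above 72: (1/2)(26)(98 - 72) = 338.

338.00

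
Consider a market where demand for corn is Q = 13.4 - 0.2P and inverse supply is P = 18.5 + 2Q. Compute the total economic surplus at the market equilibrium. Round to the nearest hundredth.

Rewriting demand in inverse form: P = 67 - 5Q.
Setting demand equal to supply, 48.5 = 7Q, so Q* = 6.9286 and P* = 32.3571.
CS = (1/2)(6.9286)(34.6429) = 120.0128 and PS = (1/2)(6.9286)(13.8571) = 48.0051, so total surplus = 168.0179.

168.02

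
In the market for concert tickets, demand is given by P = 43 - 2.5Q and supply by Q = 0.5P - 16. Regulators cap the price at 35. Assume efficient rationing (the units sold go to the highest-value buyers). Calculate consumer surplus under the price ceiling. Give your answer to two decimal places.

9.19

Rewriting supply in inverse form: P = 32 + 2Q.
Free-market equilibrium: 43 - 2.5Q = 32 + 2Q gives Q* = 2.4444, P* = 36.8889.
At the ceiling price 35, quantity supplied is (35 - 32)/2 = 1.5; supply is the short side, so Q = 1.5 trades at P = 35.
The demand price at Q = 1.5 is 39.25. CS is the trapezoid between demand and 35 over [0, 1.5]: (1/2)[(43 - 35) + (39.25 - 35)](1.5) = 9.1875.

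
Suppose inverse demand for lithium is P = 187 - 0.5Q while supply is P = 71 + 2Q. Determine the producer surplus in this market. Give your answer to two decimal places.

Equilibrium: 187 - 0.5Q = 71 + 2Q, so Q* = 46.4 and P* = 163.8.
PS is the area between P* and the supply curve from 0 to Q*: (1/2)(46.4)(92.8) = 2152.96.

2152.96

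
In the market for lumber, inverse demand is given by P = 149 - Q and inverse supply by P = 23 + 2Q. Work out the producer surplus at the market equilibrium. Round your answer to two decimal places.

Equilibrium: 149 - Q = 23 + 2Q, so Q* = 42 and P* = 107.
PS is the area between P* and the supply curve from 0 to Q*: (1/2)(42)(84) = 1764.

1764.00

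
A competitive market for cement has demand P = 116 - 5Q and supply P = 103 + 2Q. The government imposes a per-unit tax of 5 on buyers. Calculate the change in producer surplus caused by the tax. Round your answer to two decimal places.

-2.14

Without the tax, 116 - 5Q = 103 + 2Q so Q* = 1.8571 and P* = 106.7143.
A tax on buyers shifts demand down by 5: (116 - 5) - 5Q = 103 + 2Q, so Q_t = 1.1429. Buyers pay P_b = 110.2857; sellers receive P_s = P_b - 5 = 105.2857.
Producers lose the trapezoid between P_s and P* out to Q_t plus the triangle from Q_t to Q*: change in PS = 1.3061 - 3.449 = -2.1429.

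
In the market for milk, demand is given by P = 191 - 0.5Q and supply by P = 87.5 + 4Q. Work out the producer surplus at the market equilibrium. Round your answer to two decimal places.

Setting demand equal to supply, 103.5 = 4.5Q, so Q* = 23 and P* = 179.5.
PS is the area between P* and the supply curve from 0 to Q*: (1/2)(23)(92) = 1058.

1058.00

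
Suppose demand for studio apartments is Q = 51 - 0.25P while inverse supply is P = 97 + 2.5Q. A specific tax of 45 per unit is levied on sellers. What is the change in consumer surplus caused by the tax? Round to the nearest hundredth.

Rewriting demand in inverse form: P = 204 - 4Q.
Without the tax, 204 - 4Q = 97 + 2.5Q so Q* = 16.4615 and P* = 138.1538.
With the tax, sellers need 45 more per unit: 204 - 4Q = 97 + 2.5Q + 45, so Q_t = 9.5385. Buyers pay P_b = 165.8462; sellers receive P_s = P_b - 45 = 120.8462.
CS falls from (1/2)(16.4615)(65.8462) = 541.9645 to (1/2)(9.5385)(38.1538) = 181.9645, a change of -360.

-360.00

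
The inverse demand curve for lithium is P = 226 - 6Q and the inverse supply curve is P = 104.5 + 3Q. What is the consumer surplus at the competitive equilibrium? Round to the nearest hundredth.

Equilibrium: 226 - 6Q = 104.5 + 3Q, so Q* = 13.5 and P* = 145.
CS is the area between the demand curve and P* from 0 to Q*: (1/2)(13.5)(81) = 546.75.

546.75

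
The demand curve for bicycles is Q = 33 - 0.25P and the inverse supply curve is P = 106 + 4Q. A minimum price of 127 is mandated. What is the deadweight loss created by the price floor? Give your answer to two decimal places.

16.00

Rewriting demand in inverse form: P = 132 - 4Q.
Without the control, 132 - 4Q = 106 + 4Q so Q* = 3.25 and P* = 119.
At P = 127, buyers demand (132 - 127)/4 = 1.25 while sellers would supply more, so the quantity traded is 1.25 at price 127.
The lost-trades triangle has base Q* - 1.25 = 2 and height equal to the gap between the curves at Q = 1.25, which is 127 - 111 = 16. DWL = (1/2)(2)(16) = 16.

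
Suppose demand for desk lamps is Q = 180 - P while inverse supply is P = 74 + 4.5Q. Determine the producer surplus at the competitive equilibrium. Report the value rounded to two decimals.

Rewriting demand in inverse form: P = 180 - Q.
Setting demand equal to supply, 106 = 5.5Q, so Q* = 19.2727 and P* = 160.7273.
The supply curve's price intercept is 74, so PS = (1/2)(Q*)(P* - 74) = (1/2)(19.2727)(86.7273) = 835.7355.

835.74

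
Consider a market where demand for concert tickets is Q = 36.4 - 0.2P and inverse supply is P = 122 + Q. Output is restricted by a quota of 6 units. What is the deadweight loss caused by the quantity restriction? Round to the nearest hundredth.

Rewriting demand in inverse form: P = 182 - 5Q.
Without the quota, 182 - 5Q = 122 + Q gives Q* = 10.
At Q = 6 the demand price is 182 - 5(6) = 152 and the supply price is 122 + (6) = 128.
Deadweight loss is the triangle between the curves from 6 to 10: (1/2)(152 - 128)(10 - 6) = 48.

48.00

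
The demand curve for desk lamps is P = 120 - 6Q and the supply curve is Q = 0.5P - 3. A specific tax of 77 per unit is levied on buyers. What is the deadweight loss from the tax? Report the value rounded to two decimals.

370.56

Rewriting supply in inverse form: P = 6 + 2Q.
Pre-tax equilibrium: 120 - 6Q = 6 + 2Q gives Q* = 14.25, P* = 34.5.
A tax on buyers shifts demand down by 77: (120 - 77) - 6Q = 6 + 2Q, so Q_t = 4.625. Buyers pay P_b = 92.25; sellers receive P_s = P_b - 77 = 15.25.
Deadweight loss is the triangle between the curves from Q_t to Q*: (1/2)(14.25 - 4.625)(77) = 370.5625.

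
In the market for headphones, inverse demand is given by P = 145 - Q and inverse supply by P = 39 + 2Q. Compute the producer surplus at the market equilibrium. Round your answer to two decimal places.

1248.44

Set 145 - Q = 39 + 2Q, which gives 106 = 3Q, so Q* = 35.3333 and P* = 145 - (35.3333) = 109.6667.
Producer surplus is the triangle above supply below P*: (1/2)(35.3333)(109.6667 - 39) = (1/2)(35.3333)(70.6667) = 1248.4444.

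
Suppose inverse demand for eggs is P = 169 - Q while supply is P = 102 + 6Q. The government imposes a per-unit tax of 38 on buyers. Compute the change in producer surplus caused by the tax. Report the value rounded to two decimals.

Pre-tax equilibrium: 169 - Q = 102 + 6Q gives Q* = 9.5714, P* = 159.4286.
A tax on buyers shifts demand down by 38: (169 - 38) - Q = 102 + 6Q, so Q_t = 4.1429. Buyers pay P_b = 164.8571; sellers receive P_s = P_b - 38 = 126.8571.
Producers lose the trapezoid between P_s and P* out to Q_t plus the triangle from Q_t to Q*: change in PS = 51.4898 - 274.8367 = -223.3469.

-223.35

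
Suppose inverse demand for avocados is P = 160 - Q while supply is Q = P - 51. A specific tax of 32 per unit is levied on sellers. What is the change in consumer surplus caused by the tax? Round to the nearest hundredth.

-744.00

Rewriting supply in inverse form: P = 51 + Q.
Without the tax, 160 - Q = 51 + Q so Q* = 54.5 and P* = 105.5.
A tax on sellers shifts supply up by 32: 160 - Q = 51 + Q + 32, so Q_t = 38.5. Buyers pay P_b = 121.5; sellers receive P_s = P_b - 32 = 89.5.
Consumers lose the trapezoid between P* and P_b out to Q_t plus the triangle from Q_t to Q*: change in CS = 741.125 - 1485.125 = -744.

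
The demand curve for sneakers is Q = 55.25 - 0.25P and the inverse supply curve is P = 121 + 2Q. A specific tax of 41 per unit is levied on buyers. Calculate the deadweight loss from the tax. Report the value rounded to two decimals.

Rewriting demand in inverse form: P = 221 - 4Q.
Without the tax, 221 - 4Q = 121 + 2Q so Q* = 16.6667 and P* = 154.3333.
With the tax, buyers' net willingness to pay falls by 41: (221 - 41) - 4Q = 121 + 2Q, so Q_t = 9.8333. Buyers pay P_b = 181.6667; sellers receive P_s = P_b - 41 = 140.6667.
The welfare triangle lost has base Q* - Q_t = 6.8333 and height t = 41, so DWL = (1/2)(6.8333)(41) = 140.0833.

140.08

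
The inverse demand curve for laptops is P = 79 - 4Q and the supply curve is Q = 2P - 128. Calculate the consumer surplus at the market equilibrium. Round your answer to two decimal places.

Rewriting supply in inverse form: P = 64 + 0.5Q.
Setting demand equal to supply, 15 = 4.5Q, so Q* = 3.3333 and P* = 65.6667.
Consumer surplus is the triangle under demand above P*: (1/2)(3.3333)(79 - 65.6667) = (1/2)(3.3333)(13.3333) = 22.2222.

22.22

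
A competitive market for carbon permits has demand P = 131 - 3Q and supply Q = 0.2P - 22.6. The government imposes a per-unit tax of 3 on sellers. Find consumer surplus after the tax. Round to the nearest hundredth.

Rewriting supply in inverse form: P = 113 + 5Q.
Without the tax, 131 - 3Q = 113 + 5Q so Q* = 2.25 and P* = 124.25.
With the tax, sellers need 3 more per unit: 131 - 3Q = 113 + 5Q + 3, so Q_t = 1.875. Buyers pay P_b = 125.375; sellers receive P_s = P_b - 3 = 122.375.
CS = (1/2)(Q_t)(131 - P_b) = (1/2)(1.875)(5.625) = 5.2734.

5.27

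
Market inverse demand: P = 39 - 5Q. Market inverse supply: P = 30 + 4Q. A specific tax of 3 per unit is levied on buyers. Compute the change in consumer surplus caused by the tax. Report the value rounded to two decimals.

Without the tax, 39 - 5Q = 30 + 4Q so Q* = 1 and P* = 34.
A tax on buyers shifts demand down by 3: (39 - 3) - 5Q = 30 + 4Q, so Q_t = 0.6667. Buyers pay P_b = 35.6667; sellers receive P_s = P_b - 3 = 32.6667.
CS falls from (1/2)(1)(5) = 2.5 to (1/2)(0.6667)(3.3333) = 1.1111, a change of -1.3889.

-1.39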